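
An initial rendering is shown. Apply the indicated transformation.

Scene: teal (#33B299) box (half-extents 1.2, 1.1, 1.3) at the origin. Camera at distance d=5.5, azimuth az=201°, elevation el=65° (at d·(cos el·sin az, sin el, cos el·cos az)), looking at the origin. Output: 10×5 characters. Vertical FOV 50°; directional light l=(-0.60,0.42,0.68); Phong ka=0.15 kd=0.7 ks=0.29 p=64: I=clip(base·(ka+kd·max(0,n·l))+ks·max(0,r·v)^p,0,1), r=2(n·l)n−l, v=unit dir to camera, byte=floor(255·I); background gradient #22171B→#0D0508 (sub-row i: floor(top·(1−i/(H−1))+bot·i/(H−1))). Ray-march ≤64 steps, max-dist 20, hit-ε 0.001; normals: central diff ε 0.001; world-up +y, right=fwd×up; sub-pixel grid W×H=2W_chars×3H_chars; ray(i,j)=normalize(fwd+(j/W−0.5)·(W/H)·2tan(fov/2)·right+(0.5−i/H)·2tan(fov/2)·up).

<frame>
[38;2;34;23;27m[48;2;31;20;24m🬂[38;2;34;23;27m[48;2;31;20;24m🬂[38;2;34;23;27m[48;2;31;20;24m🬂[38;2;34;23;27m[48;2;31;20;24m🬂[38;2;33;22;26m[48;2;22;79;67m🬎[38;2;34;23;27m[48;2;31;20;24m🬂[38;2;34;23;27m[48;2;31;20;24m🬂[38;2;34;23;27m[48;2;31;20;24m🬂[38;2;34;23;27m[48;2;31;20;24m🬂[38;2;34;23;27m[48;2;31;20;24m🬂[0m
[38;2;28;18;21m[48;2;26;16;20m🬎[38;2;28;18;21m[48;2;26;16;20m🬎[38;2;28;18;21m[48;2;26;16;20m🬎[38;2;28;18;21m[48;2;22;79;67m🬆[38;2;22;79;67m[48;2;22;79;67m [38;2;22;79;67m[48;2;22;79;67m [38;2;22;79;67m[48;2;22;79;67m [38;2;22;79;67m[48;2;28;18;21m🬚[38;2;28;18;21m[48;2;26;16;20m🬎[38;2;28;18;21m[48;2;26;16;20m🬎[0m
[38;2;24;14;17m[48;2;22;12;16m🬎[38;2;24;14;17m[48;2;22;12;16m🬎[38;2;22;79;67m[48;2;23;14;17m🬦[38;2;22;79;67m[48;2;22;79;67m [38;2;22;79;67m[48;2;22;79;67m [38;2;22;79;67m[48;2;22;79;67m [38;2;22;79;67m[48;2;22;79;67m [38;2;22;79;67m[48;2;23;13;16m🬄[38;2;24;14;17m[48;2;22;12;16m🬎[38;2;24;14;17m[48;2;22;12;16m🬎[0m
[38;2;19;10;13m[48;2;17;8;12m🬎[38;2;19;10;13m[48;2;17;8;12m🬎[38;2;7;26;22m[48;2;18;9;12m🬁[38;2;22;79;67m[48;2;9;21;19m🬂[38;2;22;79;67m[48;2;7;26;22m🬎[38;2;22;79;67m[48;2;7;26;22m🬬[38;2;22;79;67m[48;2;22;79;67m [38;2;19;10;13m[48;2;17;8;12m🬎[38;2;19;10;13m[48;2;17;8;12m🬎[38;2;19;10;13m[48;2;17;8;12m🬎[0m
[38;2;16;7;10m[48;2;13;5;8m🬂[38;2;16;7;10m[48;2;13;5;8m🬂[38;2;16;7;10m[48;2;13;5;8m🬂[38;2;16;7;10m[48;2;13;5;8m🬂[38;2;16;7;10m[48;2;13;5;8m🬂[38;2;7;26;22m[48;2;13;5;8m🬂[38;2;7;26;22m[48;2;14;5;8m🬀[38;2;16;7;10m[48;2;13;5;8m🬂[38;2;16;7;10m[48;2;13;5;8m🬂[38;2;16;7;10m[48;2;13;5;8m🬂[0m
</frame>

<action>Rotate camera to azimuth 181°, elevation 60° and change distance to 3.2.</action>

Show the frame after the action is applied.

<frame>
[38;2;34;23;27m[48;2;31;20;24m🬂[38;2;22;79;67m[48;2;32;21;25m▐[38;2;22;79;67m[48;2;22;79;67m [38;2;22;79;67m[48;2;22;79;67m [38;2;22;79;67m[48;2;22;79;67m [38;2;22;79;67m[48;2;22;79;67m [38;2;22;79;67m[48;2;22;79;67m [38;2;22;79;68m[48;2;23;79;68m▌[38;2;24;80;69m[48;2;26;83;71m▌[38;2;31;87;76m[48;2;32;21;25m🬏[0m
[38;2;28;17;21m[48;2;22;79;67m🬝[38;2;22;79;67m[48;2;22;79;67m [38;2;22;79;67m[48;2;22;79;67m [38;2;22;79;67m[48;2;22;79;67m [38;2;22;79;67m[48;2;22;79;67m [38;2;22;79;67m[48;2;22;79;67m [38;2;22;79;67m[48;2;22;79;67m [38;2;22;79;67m[48;2;22;79;68m🬲[38;2;24;80;69m[48;2;22;79;68m🬉[38;2;25;81;70m[48;2;28;18;21m🬲[0m
[38;2;22;79;67m[48;2;24;14;17m🬷[38;2;22;79;67m[48;2;22;79;67m [38;2;22;79;67m[48;2;22;79;67m [38;2;22;79;67m[48;2;22;79;67m [38;2;22;79;67m[48;2;22;79;67m [38;2;22;79;67m[48;2;22;79;67m [38;2;22;79;67m[48;2;22;79;67m [38;2;22;79;67m[48;2;22;79;67m [38;2;22;79;68m[48;2;22;79;67m🬂[38;2;23;79;68m[48;2;22;79;67m🬂[0m
[38;2;22;79;67m[48;2;22;79;67m [38;2;22;79;67m[48;2;22;79;67m [38;2;22;79;67m[48;2;22;79;67m [38;2;22;79;67m[48;2;22;79;67m [38;2;22;79;67m[48;2;22;79;67m [38;2;22;79;67m[48;2;22;79;67m [38;2;22;79;67m[48;2;22;79;67m [38;2;22;79;67m[48;2;22;79;67m [38;2;22;79;67m[48;2;22;79;67m [38;2;22;79;67m[48;2;22;79;67m [0m
[38;2;22;79;67m[48;2;10;15;15m🬎[38;2;22;79;67m[48;2;7;26;22m🬎[38;2;22;79;67m[48;2;7;26;22m🬎[38;2;22;79;67m[48;2;7;26;22m🬎[38;2;22;79;67m[48;2;7;26;22m🬎[38;2;22;79;67m[48;2;7;26;22m🬎[38;2;22;79;67m[48;2;7;26;22m🬎[38;2;22;79;67m[48;2;7;26;22m🬎[38;2;22;79;67m[48;2;7;26;22m🬎[38;2;22;79;67m[48;2;7;26;22m🬎[0m
</frame>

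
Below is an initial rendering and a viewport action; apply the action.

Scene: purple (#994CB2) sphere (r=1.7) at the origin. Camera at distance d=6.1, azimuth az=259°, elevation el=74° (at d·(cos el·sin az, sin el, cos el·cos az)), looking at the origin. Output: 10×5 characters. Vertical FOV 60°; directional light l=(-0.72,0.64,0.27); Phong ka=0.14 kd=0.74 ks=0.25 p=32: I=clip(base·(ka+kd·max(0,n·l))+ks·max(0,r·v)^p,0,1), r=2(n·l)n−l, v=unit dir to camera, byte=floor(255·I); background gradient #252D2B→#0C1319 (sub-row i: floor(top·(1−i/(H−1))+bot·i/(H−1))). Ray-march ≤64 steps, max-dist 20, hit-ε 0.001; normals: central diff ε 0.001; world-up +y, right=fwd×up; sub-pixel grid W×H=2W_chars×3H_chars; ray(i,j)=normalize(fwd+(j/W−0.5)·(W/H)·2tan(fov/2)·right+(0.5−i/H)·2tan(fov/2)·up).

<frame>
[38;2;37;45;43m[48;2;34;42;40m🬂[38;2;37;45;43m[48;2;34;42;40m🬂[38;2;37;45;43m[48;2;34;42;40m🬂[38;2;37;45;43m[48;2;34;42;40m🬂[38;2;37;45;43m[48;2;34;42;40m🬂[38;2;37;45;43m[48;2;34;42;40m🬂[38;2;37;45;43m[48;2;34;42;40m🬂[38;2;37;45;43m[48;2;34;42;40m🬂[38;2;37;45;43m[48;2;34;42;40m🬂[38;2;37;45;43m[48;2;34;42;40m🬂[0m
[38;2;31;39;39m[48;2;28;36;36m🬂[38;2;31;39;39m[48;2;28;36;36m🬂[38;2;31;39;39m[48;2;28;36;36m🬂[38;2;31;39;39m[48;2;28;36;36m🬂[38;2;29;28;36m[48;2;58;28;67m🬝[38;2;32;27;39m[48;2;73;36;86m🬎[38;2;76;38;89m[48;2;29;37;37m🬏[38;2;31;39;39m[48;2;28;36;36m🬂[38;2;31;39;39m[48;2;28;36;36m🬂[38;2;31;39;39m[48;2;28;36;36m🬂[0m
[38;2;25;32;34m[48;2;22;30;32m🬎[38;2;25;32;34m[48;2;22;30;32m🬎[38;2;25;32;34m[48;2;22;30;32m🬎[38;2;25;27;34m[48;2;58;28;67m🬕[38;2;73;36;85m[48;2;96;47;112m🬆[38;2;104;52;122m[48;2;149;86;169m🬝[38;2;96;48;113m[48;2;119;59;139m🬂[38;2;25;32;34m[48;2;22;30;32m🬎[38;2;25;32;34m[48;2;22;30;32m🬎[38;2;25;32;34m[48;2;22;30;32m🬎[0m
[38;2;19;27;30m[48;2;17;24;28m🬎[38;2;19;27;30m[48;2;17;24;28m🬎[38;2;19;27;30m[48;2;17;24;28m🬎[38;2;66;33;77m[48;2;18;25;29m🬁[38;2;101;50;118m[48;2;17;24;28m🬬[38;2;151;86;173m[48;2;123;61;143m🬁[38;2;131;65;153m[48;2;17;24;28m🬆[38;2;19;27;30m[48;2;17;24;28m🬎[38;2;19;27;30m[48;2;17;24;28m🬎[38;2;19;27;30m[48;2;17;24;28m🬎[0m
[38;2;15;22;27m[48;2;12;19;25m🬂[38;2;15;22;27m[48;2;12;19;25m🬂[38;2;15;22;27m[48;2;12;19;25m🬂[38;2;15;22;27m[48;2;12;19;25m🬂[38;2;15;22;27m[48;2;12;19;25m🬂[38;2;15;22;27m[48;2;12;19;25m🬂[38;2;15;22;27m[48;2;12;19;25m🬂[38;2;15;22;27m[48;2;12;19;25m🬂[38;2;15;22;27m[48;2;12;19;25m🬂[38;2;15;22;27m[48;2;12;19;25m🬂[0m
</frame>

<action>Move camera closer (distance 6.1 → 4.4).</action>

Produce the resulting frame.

<frame>
[38;2;37;45;43m[48;2;34;42;40m🬂[38;2;37;45;43m[48;2;34;42;40m🬂[38;2;37;45;43m[48;2;34;42;40m🬂[38;2;37;45;43m[48;2;34;42;40m🬂[38;2;37;45;43m[48;2;34;42;40m🬂[38;2;37;45;43m[48;2;34;42;40m🬂[38;2;37;45;43m[48;2;34;42;40m🬂[38;2;37;45;43m[48;2;34;42;40m🬂[38;2;37;45;43m[48;2;34;42;40m🬂[38;2;37;45;43m[48;2;34;42;40m🬂[0m
[38;2;31;39;39m[48;2;28;36;36m🬂[38;2;31;39;39m[48;2;28;36;36m🬂[38;2;31;39;39m[48;2;28;36;36m🬂[38;2;24;19;29m[48;2;50;24;59m🬆[38;2;49;24;57m[48;2;76;37;88m🬆[38;2;61;30;71m[48;2;86;42;100m🬂[38;2;56;27;65m[48;2;91;45;106m🬂[38;2;83;41;97m[48;2;29;37;37m🬓[38;2;31;39;39m[48;2;28;36;36m🬂[38;2;31;39;39m[48;2;28;36;36m🬂[0m
[38;2;25;32;34m[48;2;22;30;32m🬎[38;2;25;32;34m[48;2;22;30;32m🬎[38;2;25;27;33m[48;2;48;23;55m🬕[38;2;67;33;78m[48;2;83;40;96m🬆[38;2;90;44;105m[48;2;103;50;119m🬆[38;2;108;53;125m[48;2;129;69;148m🬝[38;2;113;55;131m[48;2;127;65;147m🬎[38;2;105;52;123m[48;2;120;59;140m🬊[38;2;25;32;34m[48;2;22;30;32m🬎[38;2;25;32;34m[48;2;22;30;32m🬎[0m
[38;2;19;27;30m[48;2;17;24;28m🬎[38;2;19;27;30m[48;2;17;24;28m🬎[38;2;52;26;61m[48;2;18;25;29m🬁[38;2;95;47;111m[48;2;77;38;89m▐[38;2;107;53;124m[48;2;115;57;134m▌[38;2;127;64;148m[48;2;179;116;199m🬺[38;2;156;92;177m[48;2;132;65;154m🬀[38;2;128;63;149m[48;2;18;25;29m🬕[38;2;19;27;30m[48;2;17;24;28m🬎[38;2;19;27;30m[48;2;17;24;28m🬎[0m
[38;2;15;22;27m[48;2;12;19;25m🬂[38;2;15;22;27m[48;2;12;19;25m🬂[38;2;15;22;27m[48;2;12;19;25m🬂[38;2;80;39;93m[48;2;13;20;25m🬁[38;2;110;54;128m[48;2;12;19;25m🬂[38;2;125;62;146m[48;2;12;19;25m🬂[38;2;127;63;148m[48;2;12;19;25m🬂[38;2;15;22;27m[48;2;12;19;25m🬂[38;2;15;22;27m[48;2;12;19;25m🬂[38;2;15;22;27m[48;2;12;19;25m🬂[0m
</frame>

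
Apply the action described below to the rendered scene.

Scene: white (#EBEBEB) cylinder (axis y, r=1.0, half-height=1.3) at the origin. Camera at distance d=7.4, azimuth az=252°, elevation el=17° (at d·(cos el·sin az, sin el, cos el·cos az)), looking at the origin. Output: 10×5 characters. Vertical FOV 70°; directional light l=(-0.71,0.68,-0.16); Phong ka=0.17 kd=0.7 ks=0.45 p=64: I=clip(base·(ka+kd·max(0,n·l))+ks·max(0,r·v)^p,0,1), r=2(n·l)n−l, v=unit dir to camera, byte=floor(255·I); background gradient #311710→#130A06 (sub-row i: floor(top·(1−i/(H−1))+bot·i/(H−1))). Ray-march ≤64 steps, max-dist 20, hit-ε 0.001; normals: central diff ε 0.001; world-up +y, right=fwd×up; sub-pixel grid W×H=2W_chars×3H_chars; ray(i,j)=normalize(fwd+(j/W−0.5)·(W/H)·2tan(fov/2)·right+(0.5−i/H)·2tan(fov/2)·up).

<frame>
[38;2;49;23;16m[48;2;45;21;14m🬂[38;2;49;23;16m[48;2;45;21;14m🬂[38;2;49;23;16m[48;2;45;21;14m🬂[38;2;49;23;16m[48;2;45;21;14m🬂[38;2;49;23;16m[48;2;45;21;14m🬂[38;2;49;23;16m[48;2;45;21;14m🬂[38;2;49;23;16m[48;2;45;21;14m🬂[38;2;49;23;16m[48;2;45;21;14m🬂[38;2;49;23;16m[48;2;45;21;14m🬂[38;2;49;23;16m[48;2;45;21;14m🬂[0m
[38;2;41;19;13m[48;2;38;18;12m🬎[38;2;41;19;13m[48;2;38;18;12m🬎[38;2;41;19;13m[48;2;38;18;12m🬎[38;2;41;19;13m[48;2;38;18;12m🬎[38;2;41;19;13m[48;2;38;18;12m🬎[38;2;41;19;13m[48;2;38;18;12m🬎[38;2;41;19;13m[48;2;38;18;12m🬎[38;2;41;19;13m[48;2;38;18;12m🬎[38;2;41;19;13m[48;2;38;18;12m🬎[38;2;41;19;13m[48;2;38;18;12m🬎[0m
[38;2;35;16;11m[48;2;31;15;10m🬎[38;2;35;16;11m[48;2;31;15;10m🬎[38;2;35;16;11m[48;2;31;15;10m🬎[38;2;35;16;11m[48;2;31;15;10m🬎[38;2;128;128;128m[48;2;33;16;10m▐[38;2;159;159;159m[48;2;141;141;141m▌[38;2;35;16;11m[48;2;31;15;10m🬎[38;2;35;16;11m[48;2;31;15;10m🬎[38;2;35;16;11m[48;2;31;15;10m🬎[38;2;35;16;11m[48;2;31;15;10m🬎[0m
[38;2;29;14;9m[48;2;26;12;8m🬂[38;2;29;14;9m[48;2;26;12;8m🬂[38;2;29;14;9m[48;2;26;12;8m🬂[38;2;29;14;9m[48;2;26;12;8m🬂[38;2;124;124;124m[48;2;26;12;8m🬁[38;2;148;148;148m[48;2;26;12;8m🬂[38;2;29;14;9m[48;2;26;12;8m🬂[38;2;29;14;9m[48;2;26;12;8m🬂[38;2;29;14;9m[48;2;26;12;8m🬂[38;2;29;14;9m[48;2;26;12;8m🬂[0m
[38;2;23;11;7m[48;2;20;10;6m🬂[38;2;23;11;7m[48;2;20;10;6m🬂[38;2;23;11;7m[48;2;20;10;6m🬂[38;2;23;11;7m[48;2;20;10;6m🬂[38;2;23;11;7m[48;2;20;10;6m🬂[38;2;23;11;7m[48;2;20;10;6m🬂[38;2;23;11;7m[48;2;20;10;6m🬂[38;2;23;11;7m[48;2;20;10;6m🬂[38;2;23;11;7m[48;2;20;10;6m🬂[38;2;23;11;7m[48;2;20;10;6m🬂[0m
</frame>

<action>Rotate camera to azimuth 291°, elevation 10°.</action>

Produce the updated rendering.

<frame>
[38;2;49;23;16m[48;2;45;21;14m🬂[38;2;49;23;16m[48;2;45;21;14m🬂[38;2;49;23;16m[48;2;45;21;14m🬂[38;2;49;23;16m[48;2;45;21;14m🬂[38;2;49;23;16m[48;2;45;21;14m🬂[38;2;49;23;16m[48;2;45;21;14m🬂[38;2;49;23;16m[48;2;45;21;14m🬂[38;2;49;23;16m[48;2;45;21;14m🬂[38;2;49;23;16m[48;2;45;21;14m🬂[38;2;49;23;16m[48;2;45;21;14m🬂[0m
[38;2;41;19;13m[48;2;38;18;12m🬎[38;2;41;19;13m[48;2;38;18;12m🬎[38;2;41;19;13m[48;2;38;18;12m🬎[38;2;41;19;13m[48;2;38;18;12m🬎[38;2;41;19;13m[48;2;38;18;12m🬎[38;2;41;19;13m[48;2;38;18;12m🬎[38;2;41;19;13m[48;2;38;18;12m🬎[38;2;41;19;13m[48;2;38;18;12m🬎[38;2;41;19;13m[48;2;38;18;12m🬎[38;2;41;19;13m[48;2;38;18;12m🬎[0m
[38;2;35;16;11m[48;2;31;15;10m🬎[38;2;35;16;11m[48;2;31;15;10m🬎[38;2;35;16;11m[48;2;31;15;10m🬎[38;2;35;16;11m[48;2;31;15;10m🬎[38;2;159;159;159m[48;2;33;16;10m▐[38;2;139;139;139m[48;2;77;77;77m▌[38;2;35;16;11m[48;2;31;15;10m🬎[38;2;35;16;11m[48;2;31;15;10m🬎[38;2;35;16;11m[48;2;31;15;10m🬎[38;2;35;16;11m[48;2;31;15;10m🬎[0m
[38;2;29;14;9m[48;2;26;12;8m🬂[38;2;29;14;9m[48;2;26;12;8m🬂[38;2;29;14;9m[48;2;26;12;8m🬂[38;2;29;14;9m[48;2;26;12;8m🬂[38;2;159;159;159m[48;2;26;12;8m🬁[38;2;139;139;139m[48;2;35;25;21m🬀[38;2;29;14;9m[48;2;26;12;8m🬂[38;2;29;14;9m[48;2;26;12;8m🬂[38;2;29;14;9m[48;2;26;12;8m🬂[38;2;29;14;9m[48;2;26;12;8m🬂[0m
[38;2;23;11;7m[48;2;20;10;6m🬂[38;2;23;11;7m[48;2;20;10;6m🬂[38;2;23;11;7m[48;2;20;10;6m🬂[38;2;23;11;7m[48;2;20;10;6m🬂[38;2;23;11;7m[48;2;20;10;6m🬂[38;2;23;11;7m[48;2;20;10;6m🬂[38;2;23;11;7m[48;2;20;10;6m🬂[38;2;23;11;7m[48;2;20;10;6m🬂[38;2;23;11;7m[48;2;20;10;6m🬂[38;2;23;11;7m[48;2;20;10;6m🬂[0m
</frame>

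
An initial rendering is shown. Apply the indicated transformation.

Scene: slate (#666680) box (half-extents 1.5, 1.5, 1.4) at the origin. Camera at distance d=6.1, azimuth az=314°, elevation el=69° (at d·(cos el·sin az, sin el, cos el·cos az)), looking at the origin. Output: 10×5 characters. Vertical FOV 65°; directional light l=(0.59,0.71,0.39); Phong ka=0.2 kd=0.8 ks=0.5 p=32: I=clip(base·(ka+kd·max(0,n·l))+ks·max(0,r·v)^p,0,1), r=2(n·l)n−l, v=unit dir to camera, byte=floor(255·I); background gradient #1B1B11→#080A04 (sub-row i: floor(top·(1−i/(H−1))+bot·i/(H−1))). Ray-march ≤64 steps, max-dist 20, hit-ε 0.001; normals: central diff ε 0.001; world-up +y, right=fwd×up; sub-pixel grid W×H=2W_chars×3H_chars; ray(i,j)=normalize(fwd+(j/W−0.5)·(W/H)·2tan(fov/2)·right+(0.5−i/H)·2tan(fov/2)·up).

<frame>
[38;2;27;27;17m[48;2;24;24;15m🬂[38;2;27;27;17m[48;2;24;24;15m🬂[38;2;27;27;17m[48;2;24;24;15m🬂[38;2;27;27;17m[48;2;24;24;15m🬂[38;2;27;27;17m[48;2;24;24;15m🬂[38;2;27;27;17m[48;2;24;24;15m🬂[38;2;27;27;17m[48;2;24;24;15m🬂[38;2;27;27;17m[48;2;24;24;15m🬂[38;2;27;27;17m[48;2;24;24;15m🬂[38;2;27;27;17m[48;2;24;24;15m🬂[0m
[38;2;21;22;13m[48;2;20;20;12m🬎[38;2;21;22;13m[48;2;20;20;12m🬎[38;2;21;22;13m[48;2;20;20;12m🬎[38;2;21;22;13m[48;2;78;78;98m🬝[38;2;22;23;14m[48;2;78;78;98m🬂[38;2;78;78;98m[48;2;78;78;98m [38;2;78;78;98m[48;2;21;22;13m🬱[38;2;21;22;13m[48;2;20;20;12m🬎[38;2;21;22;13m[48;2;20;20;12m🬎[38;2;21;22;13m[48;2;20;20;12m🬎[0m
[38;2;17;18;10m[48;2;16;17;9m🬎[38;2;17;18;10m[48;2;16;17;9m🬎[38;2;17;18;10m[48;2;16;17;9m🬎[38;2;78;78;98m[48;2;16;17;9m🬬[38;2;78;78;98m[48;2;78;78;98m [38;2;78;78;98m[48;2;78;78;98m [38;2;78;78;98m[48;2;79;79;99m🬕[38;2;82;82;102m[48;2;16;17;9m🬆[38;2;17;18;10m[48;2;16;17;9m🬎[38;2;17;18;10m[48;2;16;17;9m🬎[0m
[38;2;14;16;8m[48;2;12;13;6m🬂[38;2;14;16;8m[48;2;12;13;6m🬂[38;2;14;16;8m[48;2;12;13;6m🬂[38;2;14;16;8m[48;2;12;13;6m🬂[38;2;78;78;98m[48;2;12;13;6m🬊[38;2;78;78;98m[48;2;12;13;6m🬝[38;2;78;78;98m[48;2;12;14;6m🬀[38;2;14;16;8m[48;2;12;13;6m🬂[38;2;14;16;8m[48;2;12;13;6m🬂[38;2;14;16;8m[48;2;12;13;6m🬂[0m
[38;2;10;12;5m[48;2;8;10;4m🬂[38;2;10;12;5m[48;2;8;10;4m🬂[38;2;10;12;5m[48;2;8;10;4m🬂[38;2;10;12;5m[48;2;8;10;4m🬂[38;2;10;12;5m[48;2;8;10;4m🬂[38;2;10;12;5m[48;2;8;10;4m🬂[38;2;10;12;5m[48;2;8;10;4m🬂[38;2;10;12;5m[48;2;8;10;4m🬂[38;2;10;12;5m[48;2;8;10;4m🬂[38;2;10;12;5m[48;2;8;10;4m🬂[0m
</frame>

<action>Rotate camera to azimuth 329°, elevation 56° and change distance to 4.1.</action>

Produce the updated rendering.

<frame>
[38;2;27;27;17m[48;2;24;24;15m🬂[38;2;27;27;17m[48;2;24;24;15m🬂[38;2;27;27;17m[48;2;24;24;15m🬂[38;2;26;26;16m[48;2;78;78;98m🬎[38;2;26;26;16m[48;2;78;78;98m🬆[38;2;27;27;17m[48;2;78;78;98m🬂[38;2;78;78;98m[48;2;26;26;16m🬱[38;2;78;78;98m[48;2;25;25;16m🬏[38;2;27;27;17m[48;2;24;24;15m🬂[38;2;27;27;17m[48;2;24;24;15m🬂[0m
[38;2;21;22;13m[48;2;20;20;12m🬎[38;2;78;78;98m[48;2;20;21;12m🬉[38;2;78;78;98m[48;2;78;78;98m [38;2;78;78;98m[48;2;78;78;98m [38;2;78;78;98m[48;2;78;78;98m [38;2;78;78;98m[48;2;78;78;98m [38;2;78;78;98m[48;2;78;78;98m [38;2;78;78;98m[48;2;78;78;98m [38;2;22;23;14m[48;2;78;78;98m🬂[38;2;78;78;98m[48;2;21;22;13m🬏[0m
[38;2;17;18;10m[48;2;16;17;9m🬎[38;2;17;18;10m[48;2;16;17;9m🬎[38;2;78;78;98m[48;2;16;17;9m🬬[38;2;78;78;98m[48;2;78;78;98m [38;2;78;78;98m[48;2;78;78;98m [38;2;78;78;98m[48;2;78;78;98m [38;2;78;78;98m[48;2;78;78;98m [38;2;78;78;98m[48;2;52;52;65m🬝[38;2;67;67;84m[48;2;16;17;9m🬝[38;2;52;52;65m[48;2;16;17;9m🬀[0m
[38;2;14;16;8m[48;2;12;13;6m🬂[38;2;14;16;8m[48;2;12;13;6m🬂[38;2;78;78;98m[48;2;12;14;6m🬁[38;2;78;78;98m[48;2;78;78;98m [38;2;78;78;98m[48;2;78;78;98m [38;2;78;78;98m[48;2;52;52;65m🬎[38;2;78;78;98m[48;2;52;52;65m🬀[38;2;52;52;65m[48;2;12;13;6m🬆[38;2;14;16;8m[48;2;12;13;6m🬂[38;2;14;16;8m[48;2;12;13;6m🬂[0m
[38;2;10;12;5m[48;2;8;10;4m🬂[38;2;10;12;5m[48;2;8;10;4m🬂[38;2;10;12;5m[48;2;8;10;4m🬂[38;2;69;69;87m[48;2;8;10;4m🬊[38;2;52;52;65m[48;2;8;10;4m🬝[38;2;52;52;65m[48;2;8;10;4m🬆[38;2;52;52;65m[48;2;8;10;4m🬀[38;2;10;12;5m[48;2;8;10;4m🬂[38;2;10;12;5m[48;2;8;10;4m🬂[38;2;10;12;5m[48;2;8;10;4m🬂[0m
</frame>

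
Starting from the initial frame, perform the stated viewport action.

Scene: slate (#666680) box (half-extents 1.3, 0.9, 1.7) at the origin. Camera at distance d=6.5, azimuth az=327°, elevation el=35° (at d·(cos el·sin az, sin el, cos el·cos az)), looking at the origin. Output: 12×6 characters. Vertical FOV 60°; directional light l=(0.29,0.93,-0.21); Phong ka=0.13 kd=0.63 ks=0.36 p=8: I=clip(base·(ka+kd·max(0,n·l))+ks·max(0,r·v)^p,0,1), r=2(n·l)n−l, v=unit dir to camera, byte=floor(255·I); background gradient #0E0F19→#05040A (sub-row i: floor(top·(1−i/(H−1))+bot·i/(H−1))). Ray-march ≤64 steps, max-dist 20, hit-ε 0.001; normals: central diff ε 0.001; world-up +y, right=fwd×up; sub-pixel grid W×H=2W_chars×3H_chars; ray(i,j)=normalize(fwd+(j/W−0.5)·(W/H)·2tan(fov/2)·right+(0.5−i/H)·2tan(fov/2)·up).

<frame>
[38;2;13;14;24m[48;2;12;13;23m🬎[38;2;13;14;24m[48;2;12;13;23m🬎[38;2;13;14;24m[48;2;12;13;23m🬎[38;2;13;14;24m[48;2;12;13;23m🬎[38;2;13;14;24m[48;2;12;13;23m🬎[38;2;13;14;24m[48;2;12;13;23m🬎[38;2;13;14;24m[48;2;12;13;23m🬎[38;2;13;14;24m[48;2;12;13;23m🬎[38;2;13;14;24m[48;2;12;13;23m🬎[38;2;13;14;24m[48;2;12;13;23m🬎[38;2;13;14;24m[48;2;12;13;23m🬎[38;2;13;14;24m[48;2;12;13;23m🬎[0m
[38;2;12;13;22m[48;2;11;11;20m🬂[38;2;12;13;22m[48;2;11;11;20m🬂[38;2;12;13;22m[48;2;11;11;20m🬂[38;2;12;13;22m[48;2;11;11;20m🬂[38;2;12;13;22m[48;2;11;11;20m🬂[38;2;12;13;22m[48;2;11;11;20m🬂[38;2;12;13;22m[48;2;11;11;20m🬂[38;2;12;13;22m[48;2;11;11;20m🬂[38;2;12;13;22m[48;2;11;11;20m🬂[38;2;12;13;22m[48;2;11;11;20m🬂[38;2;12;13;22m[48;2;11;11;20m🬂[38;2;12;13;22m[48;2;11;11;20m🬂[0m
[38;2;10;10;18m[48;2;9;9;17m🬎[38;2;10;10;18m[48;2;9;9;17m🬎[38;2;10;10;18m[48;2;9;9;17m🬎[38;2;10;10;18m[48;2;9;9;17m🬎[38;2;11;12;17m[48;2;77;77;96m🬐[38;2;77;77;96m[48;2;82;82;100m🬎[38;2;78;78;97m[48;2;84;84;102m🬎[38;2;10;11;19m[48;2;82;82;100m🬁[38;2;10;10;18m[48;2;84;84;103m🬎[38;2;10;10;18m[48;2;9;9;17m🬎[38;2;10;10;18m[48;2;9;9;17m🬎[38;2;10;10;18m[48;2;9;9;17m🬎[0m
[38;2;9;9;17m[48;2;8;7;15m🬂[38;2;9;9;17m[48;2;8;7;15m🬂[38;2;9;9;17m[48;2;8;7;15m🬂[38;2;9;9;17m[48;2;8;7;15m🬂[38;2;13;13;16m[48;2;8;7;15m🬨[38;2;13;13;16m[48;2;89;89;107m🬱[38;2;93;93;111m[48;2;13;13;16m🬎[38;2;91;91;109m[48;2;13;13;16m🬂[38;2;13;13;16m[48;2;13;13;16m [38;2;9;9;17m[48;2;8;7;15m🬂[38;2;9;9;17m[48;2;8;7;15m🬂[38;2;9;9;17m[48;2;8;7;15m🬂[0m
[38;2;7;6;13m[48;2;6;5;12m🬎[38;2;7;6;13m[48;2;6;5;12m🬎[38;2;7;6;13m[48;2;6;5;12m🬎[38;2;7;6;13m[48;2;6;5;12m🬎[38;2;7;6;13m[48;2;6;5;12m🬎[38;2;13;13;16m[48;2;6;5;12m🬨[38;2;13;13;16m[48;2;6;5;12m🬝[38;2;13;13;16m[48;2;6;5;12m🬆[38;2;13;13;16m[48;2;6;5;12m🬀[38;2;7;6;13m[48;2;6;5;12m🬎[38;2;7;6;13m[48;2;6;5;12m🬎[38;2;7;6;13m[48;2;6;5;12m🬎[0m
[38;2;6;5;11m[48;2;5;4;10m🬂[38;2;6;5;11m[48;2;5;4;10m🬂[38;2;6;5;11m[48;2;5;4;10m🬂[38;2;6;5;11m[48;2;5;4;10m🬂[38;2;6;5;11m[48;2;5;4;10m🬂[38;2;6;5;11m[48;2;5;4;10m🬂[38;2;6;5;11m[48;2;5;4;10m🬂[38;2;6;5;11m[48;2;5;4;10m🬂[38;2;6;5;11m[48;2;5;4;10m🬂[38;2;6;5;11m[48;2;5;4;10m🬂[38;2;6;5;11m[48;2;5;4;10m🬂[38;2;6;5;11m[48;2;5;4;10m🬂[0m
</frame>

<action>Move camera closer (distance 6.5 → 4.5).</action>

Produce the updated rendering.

<frame>
[38;2;13;14;24m[48;2;12;13;23m🬎[38;2;13;14;24m[48;2;12;13;23m🬎[38;2;13;14;24m[48;2;12;13;23m🬎[38;2;13;14;24m[48;2;12;13;23m🬎[38;2;13;14;24m[48;2;12;13;23m🬎[38;2;13;14;24m[48;2;12;13;23m🬎[38;2;13;14;24m[48;2;12;13;23m🬎[38;2;13;14;24m[48;2;12;13;23m🬎[38;2;13;14;24m[48;2;12;13;23m🬎[38;2;13;14;24m[48;2;12;13;23m🬎[38;2;13;14;24m[48;2;12;13;23m🬎[38;2;13;14;24m[48;2;12;13;23m🬎[0m
[38;2;12;13;22m[48;2;11;11;20m🬂[38;2;12;13;22m[48;2;11;11;20m🬂[38;2;12;13;22m[48;2;11;11;20m🬂[38;2;11;12;21m[48;2;73;73;92m🬎[38;2;11;12;21m[48;2;74;74;92m🬎[38;2;11;12;21m[48;2;74;74;92m🬆[38;2;12;13;22m[48;2;74;74;93m🬂[38;2;11;12;21m[48;2;75;75;94m🬎[38;2;12;13;22m[48;2;11;11;20m🬂[38;2;12;13;22m[48;2;11;11;20m🬂[38;2;12;13;22m[48;2;11;11;20m🬂[38;2;12;13;22m[48;2;11;11;20m🬂[0m
[38;2;10;10;18m[48;2;9;9;17m🬎[38;2;10;10;18m[48;2;9;9;17m🬎[38;2;10;10;18m[48;2;9;9;17m🬎[38;2;13;13;16m[48;2;74;74;93m🬱[38;2;75;75;94m[48;2;79;79;98m🬎[38;2;77;77;96m[48;2;82;82;100m🬎[38;2;78;78;97m[48;2;84;84;102m🬎[38;2;79;79;97m[48;2;85;85;104m🬎[38;2;79;79;97m[48;2;84;84;103m🬎[38;2;10;11;19m[48;2;81;81;99m🬂[38;2;10;11;18m[48;2;79;79;98m🬨[38;2;10;10;18m[48;2;9;9;17m🬎[0m
[38;2;9;9;17m[48;2;8;7;15m🬂[38;2;9;9;17m[48;2;8;7;15m🬂[38;2;9;9;17m[48;2;8;7;15m🬂[38;2;13;13;16m[48;2;8;7;15m🬉[38;2;13;13;16m[48;2;86;86;104m🬲[38;2;88;88;106m[48;2;97;97;115m🬆[38;2;93;93;111m[48;2;104;104;123m🬎[38;2;94;94;112m[48;2;13;13;16m🬎[38;2;89;89;108m[48;2;13;13;16m🬂[38;2;88;88;106m[48;2;13;13;16m🬀[38;2;13;13;16m[48;2;8;7;15m🬄[38;2;9;9;17m[48;2;8;7;15m🬂[0m
[38;2;7;6;13m[48;2;6;5;12m🬎[38;2;7;6;13m[48;2;6;5;12m🬎[38;2;7;6;13m[48;2;6;5;12m🬎[38;2;7;6;13m[48;2;6;5;12m🬎[38;2;13;13;16m[48;2;6;5;12m🬨[38;2;13;13;16m[48;2;109;109;127m🬺[38;2;13;13;16m[48;2;13;13;16m [38;2;13;13;16m[48;2;13;13;16m [38;2;13;13;16m[48;2;13;13;16m [38;2;13;13;16m[48;2;6;5;12m🬎[38;2;7;6;13m[48;2;6;5;12m🬎[38;2;7;6;13m[48;2;6;5;12m🬎[0m
[38;2;6;5;11m[48;2;5;4;10m🬂[38;2;6;5;11m[48;2;5;4;10m🬂[38;2;6;5;11m[48;2;5;4;10m🬂[38;2;6;5;11m[48;2;5;4;10m🬂[38;2;6;5;11m[48;2;5;4;10m🬂[38;2;13;13;16m[48;2;5;4;10m🬬[38;2;13;13;16m[48;2;13;13;16m [38;2;13;13;16m[48;2;5;4;10m🬆[38;2;13;13;16m[48;2;5;4;10m🬀[38;2;6;5;11m[48;2;5;4;10m🬂[38;2;6;5;11m[48;2;5;4;10m🬂[38;2;6;5;11m[48;2;5;4;10m🬂[0m
</frame>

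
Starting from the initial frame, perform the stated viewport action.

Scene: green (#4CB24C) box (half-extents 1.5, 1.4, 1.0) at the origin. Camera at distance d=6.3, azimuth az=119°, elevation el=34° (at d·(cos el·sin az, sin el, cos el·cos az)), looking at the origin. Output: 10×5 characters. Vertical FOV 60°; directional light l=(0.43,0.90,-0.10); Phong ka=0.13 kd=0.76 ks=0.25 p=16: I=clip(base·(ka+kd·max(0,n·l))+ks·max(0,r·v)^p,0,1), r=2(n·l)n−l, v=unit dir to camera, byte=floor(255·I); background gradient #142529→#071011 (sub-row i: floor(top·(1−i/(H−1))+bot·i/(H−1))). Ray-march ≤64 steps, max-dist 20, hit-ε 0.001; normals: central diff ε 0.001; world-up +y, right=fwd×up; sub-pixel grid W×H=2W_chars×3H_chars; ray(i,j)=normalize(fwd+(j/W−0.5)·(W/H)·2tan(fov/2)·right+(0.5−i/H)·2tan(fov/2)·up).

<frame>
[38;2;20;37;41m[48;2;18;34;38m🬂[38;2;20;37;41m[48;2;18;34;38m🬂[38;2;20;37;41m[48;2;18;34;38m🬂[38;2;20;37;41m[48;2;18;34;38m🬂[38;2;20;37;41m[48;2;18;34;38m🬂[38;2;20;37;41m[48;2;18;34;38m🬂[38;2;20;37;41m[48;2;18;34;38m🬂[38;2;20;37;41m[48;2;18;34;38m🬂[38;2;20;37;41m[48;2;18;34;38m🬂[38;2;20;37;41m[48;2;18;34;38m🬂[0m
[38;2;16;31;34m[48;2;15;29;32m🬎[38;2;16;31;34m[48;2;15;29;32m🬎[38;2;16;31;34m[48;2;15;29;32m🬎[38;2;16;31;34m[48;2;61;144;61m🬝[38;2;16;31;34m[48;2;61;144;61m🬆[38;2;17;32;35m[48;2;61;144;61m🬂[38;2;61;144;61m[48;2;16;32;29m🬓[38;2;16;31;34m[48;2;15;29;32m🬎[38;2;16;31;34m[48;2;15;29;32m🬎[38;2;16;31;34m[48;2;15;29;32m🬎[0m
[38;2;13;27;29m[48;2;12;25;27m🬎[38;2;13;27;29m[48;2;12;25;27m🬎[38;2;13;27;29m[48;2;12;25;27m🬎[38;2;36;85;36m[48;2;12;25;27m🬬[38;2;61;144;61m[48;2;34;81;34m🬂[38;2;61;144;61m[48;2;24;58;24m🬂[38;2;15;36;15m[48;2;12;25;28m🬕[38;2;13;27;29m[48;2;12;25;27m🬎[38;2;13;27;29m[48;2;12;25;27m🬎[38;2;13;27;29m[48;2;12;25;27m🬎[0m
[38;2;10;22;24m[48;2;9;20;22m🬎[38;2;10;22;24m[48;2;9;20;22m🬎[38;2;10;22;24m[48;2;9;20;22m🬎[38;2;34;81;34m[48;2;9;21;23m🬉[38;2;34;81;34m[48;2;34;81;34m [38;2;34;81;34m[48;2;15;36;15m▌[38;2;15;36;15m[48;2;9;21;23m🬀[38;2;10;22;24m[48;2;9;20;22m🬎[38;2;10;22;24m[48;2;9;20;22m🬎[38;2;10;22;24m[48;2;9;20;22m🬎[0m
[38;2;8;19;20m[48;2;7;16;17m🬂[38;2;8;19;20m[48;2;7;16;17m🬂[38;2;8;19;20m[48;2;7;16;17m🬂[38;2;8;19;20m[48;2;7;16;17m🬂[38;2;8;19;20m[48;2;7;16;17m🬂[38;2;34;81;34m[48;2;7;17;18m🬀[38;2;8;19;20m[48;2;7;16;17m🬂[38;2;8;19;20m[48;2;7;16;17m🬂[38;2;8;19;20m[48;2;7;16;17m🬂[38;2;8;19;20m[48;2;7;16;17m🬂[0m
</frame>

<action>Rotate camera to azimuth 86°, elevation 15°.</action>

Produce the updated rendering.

<frame>
[38;2;20;37;41m[48;2;18;34;38m🬂[38;2;20;37;41m[48;2;18;34;38m🬂[38;2;20;37;41m[48;2;18;34;38m🬂[38;2;20;37;41m[48;2;18;34;38m🬂[38;2;20;37;41m[48;2;18;34;38m🬂[38;2;20;37;41m[48;2;18;34;38m🬂[38;2;20;37;41m[48;2;18;34;38m🬂[38;2;20;37;41m[48;2;18;34;38m🬂[38;2;20;37;41m[48;2;18;34;38m🬂[38;2;20;37;41m[48;2;18;34;38m🬂[0m
[38;2;16;31;34m[48;2;15;29;32m🬎[38;2;16;31;34m[48;2;15;29;32m🬎[38;2;16;31;34m[48;2;15;29;32m🬎[38;2;16;31;34m[48;2;15;29;32m🬎[38;2;16;31;34m[48;2;34;81;34m🬎[38;2;16;31;34m[48;2;34;81;34m🬎[38;2;16;31;34m[48;2;34;81;34m🬎[38;2;16;31;34m[48;2;15;29;32m🬎[38;2;16;31;34m[48;2;15;29;32m🬎[38;2;16;31;34m[48;2;15;29;32m🬎[0m
[38;2;13;27;29m[48;2;12;25;27m🬎[38;2;13;27;29m[48;2;12;25;27m🬎[38;2;13;27;29m[48;2;12;25;27m🬎[38;2;13;27;29m[48;2;12;25;27m🬎[38;2;34;81;34m[48;2;34;81;34m [38;2;34;81;34m[48;2;34;81;34m [38;2;32;76;32m[48;2;12;25;27m🬝[38;2;13;27;29m[48;2;12;25;27m🬎[38;2;13;27;29m[48;2;12;25;27m🬎[38;2;13;27;29m[48;2;12;25;27m🬎[0m
[38;2;10;22;24m[48;2;9;20;22m🬎[38;2;10;22;24m[48;2;9;20;22m🬎[38;2;10;22;24m[48;2;9;20;22m🬎[38;2;10;22;24m[48;2;9;20;22m🬎[38;2;34;81;34m[48;2;34;81;34m [38;2;34;81;34m[48;2;34;81;34m [38;2;34;81;34m[48;2;10;21;23m▌[38;2;10;22;24m[48;2;9;20;22m🬎[38;2;10;22;24m[48;2;9;20;22m🬎[38;2;10;22;24m[48;2;9;20;22m🬎[0m
[38;2;8;19;20m[48;2;7;16;17m🬂[38;2;8;19;20m[48;2;7;16;17m🬂[38;2;8;19;20m[48;2;7;16;17m🬂[38;2;8;19;20m[48;2;7;16;17m🬂[38;2;8;19;20m[48;2;7;16;17m🬂[38;2;8;19;20m[48;2;7;16;17m🬂[38;2;8;19;20m[48;2;7;16;17m🬂[38;2;8;19;20m[48;2;7;16;17m🬂[38;2;8;19;20m[48;2;7;16;17m🬂[38;2;8;19;20m[48;2;7;16;17m🬂[0m
</frame>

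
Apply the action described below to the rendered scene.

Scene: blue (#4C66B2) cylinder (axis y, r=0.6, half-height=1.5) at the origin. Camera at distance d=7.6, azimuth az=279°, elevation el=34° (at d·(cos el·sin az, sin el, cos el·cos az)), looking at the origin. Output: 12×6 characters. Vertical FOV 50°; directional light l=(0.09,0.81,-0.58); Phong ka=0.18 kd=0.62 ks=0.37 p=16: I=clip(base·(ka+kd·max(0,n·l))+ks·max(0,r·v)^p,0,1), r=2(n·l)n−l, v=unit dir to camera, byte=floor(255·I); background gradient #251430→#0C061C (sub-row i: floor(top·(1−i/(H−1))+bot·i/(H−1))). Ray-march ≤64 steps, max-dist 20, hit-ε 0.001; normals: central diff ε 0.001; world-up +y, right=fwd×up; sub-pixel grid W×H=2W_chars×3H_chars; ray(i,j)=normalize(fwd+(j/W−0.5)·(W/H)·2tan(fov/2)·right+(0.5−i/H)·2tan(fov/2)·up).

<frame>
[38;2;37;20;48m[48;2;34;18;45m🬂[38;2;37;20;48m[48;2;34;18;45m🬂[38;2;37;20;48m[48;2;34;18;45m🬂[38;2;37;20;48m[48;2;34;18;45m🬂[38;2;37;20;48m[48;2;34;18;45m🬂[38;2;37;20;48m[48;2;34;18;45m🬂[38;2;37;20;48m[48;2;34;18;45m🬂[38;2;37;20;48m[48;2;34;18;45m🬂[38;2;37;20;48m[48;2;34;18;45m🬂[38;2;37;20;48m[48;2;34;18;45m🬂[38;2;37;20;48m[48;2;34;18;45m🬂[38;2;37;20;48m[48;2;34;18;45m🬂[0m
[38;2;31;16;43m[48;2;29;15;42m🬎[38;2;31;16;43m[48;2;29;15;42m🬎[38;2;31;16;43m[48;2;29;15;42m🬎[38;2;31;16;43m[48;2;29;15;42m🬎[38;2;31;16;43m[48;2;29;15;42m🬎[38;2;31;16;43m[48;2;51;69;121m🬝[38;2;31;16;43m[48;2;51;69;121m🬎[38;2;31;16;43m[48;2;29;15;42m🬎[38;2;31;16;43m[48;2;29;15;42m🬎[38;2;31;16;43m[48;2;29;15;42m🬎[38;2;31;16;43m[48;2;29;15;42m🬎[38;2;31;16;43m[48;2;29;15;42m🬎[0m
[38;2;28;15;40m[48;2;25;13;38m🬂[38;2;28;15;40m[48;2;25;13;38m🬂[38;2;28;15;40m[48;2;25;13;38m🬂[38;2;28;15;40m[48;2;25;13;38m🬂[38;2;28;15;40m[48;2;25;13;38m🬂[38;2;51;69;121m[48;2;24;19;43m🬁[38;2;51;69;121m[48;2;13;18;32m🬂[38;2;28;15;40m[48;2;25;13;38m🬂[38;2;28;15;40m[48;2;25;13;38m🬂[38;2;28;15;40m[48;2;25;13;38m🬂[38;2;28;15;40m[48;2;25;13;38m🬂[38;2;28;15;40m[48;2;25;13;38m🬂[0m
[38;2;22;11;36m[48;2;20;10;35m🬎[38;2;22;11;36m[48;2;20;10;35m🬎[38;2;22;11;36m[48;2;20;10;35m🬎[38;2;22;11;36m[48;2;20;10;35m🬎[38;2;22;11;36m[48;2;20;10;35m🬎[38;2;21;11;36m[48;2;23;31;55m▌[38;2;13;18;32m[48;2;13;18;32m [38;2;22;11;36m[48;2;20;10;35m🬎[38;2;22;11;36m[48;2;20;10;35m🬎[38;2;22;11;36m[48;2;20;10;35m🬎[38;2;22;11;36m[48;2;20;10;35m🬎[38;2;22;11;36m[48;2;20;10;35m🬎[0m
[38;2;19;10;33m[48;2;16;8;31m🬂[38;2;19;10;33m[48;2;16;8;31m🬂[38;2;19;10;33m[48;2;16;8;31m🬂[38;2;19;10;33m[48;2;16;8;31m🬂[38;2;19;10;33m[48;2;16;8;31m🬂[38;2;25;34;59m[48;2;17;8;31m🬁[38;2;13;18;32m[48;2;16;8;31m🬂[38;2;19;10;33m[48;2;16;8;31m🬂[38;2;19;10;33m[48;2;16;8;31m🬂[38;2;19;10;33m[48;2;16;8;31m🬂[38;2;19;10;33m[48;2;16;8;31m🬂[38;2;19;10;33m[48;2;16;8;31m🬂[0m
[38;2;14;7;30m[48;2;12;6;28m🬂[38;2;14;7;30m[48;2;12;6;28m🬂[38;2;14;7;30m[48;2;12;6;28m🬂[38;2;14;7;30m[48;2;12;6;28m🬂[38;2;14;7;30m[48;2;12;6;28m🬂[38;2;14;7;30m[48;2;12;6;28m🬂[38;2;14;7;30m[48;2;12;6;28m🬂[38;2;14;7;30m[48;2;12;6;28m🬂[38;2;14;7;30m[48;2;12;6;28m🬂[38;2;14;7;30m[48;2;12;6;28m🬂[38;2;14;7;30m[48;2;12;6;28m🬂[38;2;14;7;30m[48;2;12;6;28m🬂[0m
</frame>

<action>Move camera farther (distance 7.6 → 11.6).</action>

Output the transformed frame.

<frame>
[38;2;37;20;48m[48;2;34;18;45m🬂[38;2;37;20;48m[48;2;34;18;45m🬂[38;2;37;20;48m[48;2;34;18;45m🬂[38;2;37;20;48m[48;2;34;18;45m🬂[38;2;37;20;48m[48;2;34;18;45m🬂[38;2;37;20;48m[48;2;34;18;45m🬂[38;2;37;20;48m[48;2;34;18;45m🬂[38;2;37;20;48m[48;2;34;18;45m🬂[38;2;37;20;48m[48;2;34;18;45m🬂[38;2;37;20;48m[48;2;34;18;45m🬂[38;2;37;20;48m[48;2;34;18;45m🬂[38;2;37;20;48m[48;2;34;18;45m🬂[0m
[38;2;31;16;43m[48;2;29;15;42m🬎[38;2;31;16;43m[48;2;29;15;42m🬎[38;2;31;16;43m[48;2;29;15;42m🬎[38;2;31;16;43m[48;2;29;15;42m🬎[38;2;31;16;43m[48;2;29;15;42m🬎[38;2;31;16;43m[48;2;29;15;42m🬎[38;2;31;16;43m[48;2;29;15;42m🬎[38;2;31;16;43m[48;2;29;15;42m🬎[38;2;31;16;43m[48;2;29;15;42m🬎[38;2;31;16;43m[48;2;29;15;42m🬎[38;2;31;16;43m[48;2;29;15;42m🬎[38;2;31;16;43m[48;2;29;15;42m🬎[0m
[38;2;28;15;40m[48;2;25;13;38m🬂[38;2;28;15;40m[48;2;25;13;38m🬂[38;2;28;15;40m[48;2;25;13;38m🬂[38;2;28;15;40m[48;2;25;13;38m🬂[38;2;28;15;40m[48;2;25;13;38m🬂[38;2;26;14;39m[48;2;34;46;82m🬕[38;2;51;69;121m[48;2;19;16;35m🬃[38;2;28;15;40m[48;2;25;13;38m🬂[38;2;28;15;40m[48;2;25;13;38m🬂[38;2;28;15;40m[48;2;25;13;38m🬂[38;2;28;15;40m[48;2;25;13;38m🬂[38;2;28;15;40m[48;2;25;13;38m🬂[0m
[38;2;22;11;36m[48;2;20;10;35m🬎[38;2;22;11;36m[48;2;20;10;35m🬎[38;2;22;11;36m[48;2;20;10;35m🬎[38;2;22;11;36m[48;2;20;10;35m🬎[38;2;22;11;36m[48;2;20;10;35m🬎[38;2;38;52;90m[48;2;21;10;35m🬁[38;2;13;18;32m[48;2;21;10;35m🬕[38;2;22;11;36m[48;2;20;10;35m🬎[38;2;22;11;36m[48;2;20;10;35m🬎[38;2;22;11;36m[48;2;20;10;35m🬎[38;2;22;11;36m[48;2;20;10;35m🬎[38;2;22;11;36m[48;2;20;10;35m🬎[0m
[38;2;19;10;33m[48;2;16;8;31m🬂[38;2;19;10;33m[48;2;16;8;31m🬂[38;2;19;10;33m[48;2;16;8;31m🬂[38;2;19;10;33m[48;2;16;8;31m🬂[38;2;19;10;33m[48;2;16;8;31m🬂[38;2;19;10;33m[48;2;16;8;31m🬂[38;2;19;10;33m[48;2;16;8;31m🬂[38;2;19;10;33m[48;2;16;8;31m🬂[38;2;19;10;33m[48;2;16;8;31m🬂[38;2;19;10;33m[48;2;16;8;31m🬂[38;2;19;10;33m[48;2;16;8;31m🬂[38;2;19;10;33m[48;2;16;8;31m🬂[0m
[38;2;14;7;30m[48;2;12;6;28m🬂[38;2;14;7;30m[48;2;12;6;28m🬂[38;2;14;7;30m[48;2;12;6;28m🬂[38;2;14;7;30m[48;2;12;6;28m🬂[38;2;14;7;30m[48;2;12;6;28m🬂[38;2;14;7;30m[48;2;12;6;28m🬂[38;2;14;7;30m[48;2;12;6;28m🬂[38;2;14;7;30m[48;2;12;6;28m🬂[38;2;14;7;30m[48;2;12;6;28m🬂[38;2;14;7;30m[48;2;12;6;28m🬂[38;2;14;7;30m[48;2;12;6;28m🬂[38;2;14;7;30m[48;2;12;6;28m🬂[0m
</frame>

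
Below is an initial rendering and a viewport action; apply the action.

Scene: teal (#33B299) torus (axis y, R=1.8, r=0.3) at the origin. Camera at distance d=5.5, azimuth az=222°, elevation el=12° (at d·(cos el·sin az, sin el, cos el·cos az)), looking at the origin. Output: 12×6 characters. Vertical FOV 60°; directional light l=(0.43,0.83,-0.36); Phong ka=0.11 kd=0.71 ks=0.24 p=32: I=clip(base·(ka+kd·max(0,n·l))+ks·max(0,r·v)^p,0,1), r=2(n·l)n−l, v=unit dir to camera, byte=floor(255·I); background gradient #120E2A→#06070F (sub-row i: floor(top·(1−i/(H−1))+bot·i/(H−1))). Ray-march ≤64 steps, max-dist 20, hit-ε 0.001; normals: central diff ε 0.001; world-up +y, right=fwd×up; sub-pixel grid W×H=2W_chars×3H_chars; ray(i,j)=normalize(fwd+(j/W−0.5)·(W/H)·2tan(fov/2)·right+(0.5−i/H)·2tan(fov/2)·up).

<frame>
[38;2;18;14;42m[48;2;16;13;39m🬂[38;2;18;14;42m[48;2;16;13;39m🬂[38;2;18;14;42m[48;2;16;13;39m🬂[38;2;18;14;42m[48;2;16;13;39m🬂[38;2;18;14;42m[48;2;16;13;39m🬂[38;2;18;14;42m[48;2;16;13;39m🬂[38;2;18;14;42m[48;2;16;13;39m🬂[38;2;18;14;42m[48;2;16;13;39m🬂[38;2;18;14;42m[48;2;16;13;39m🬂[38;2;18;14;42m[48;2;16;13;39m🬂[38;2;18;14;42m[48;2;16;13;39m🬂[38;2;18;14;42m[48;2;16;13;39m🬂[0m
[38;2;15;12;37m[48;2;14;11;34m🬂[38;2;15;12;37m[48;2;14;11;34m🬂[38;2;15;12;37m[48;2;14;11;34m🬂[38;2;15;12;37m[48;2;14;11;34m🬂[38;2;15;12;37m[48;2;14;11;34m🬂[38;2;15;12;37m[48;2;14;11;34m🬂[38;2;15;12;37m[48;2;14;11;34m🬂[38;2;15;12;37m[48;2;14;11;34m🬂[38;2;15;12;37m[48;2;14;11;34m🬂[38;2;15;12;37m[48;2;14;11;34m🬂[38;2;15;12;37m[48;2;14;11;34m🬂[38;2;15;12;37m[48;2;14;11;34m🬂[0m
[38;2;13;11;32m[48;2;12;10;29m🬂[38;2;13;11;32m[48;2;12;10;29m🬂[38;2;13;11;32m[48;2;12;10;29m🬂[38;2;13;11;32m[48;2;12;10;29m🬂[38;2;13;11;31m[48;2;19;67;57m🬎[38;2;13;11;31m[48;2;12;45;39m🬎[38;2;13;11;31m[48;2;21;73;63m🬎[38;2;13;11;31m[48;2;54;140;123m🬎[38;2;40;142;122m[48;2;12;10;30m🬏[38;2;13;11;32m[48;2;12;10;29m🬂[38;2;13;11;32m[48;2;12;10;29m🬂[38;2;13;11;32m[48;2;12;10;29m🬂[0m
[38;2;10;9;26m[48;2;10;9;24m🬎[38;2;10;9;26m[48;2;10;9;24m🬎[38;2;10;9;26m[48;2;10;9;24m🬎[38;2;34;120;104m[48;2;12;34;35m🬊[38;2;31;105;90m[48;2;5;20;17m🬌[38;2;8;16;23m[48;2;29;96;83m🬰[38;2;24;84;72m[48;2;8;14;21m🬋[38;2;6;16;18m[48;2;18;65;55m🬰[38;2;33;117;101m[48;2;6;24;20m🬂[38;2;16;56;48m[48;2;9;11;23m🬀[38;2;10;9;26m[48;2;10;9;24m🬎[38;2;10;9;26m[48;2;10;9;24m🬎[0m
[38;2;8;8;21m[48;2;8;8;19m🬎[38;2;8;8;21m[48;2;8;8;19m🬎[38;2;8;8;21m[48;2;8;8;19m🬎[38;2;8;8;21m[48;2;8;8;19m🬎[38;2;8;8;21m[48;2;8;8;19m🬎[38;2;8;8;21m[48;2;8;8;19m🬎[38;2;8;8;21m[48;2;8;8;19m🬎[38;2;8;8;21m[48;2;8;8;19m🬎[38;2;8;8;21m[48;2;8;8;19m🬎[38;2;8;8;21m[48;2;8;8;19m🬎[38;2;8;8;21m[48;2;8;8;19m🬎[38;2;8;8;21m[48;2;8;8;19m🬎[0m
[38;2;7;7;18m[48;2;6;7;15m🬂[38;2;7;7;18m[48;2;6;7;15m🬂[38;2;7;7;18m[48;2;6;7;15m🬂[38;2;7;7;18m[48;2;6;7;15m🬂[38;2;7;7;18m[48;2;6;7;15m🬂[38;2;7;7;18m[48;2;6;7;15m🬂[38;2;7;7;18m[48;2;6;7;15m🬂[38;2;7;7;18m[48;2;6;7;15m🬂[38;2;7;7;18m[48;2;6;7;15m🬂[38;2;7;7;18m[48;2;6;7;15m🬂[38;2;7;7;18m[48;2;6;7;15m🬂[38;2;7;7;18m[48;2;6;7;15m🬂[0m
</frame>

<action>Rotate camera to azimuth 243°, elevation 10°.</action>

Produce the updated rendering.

<frame>
[38;2;18;14;42m[48;2;16;13;39m🬂[38;2;18;14;42m[48;2;16;13;39m🬂[38;2;18;14;42m[48;2;16;13;39m🬂[38;2;18;14;42m[48;2;16;13;39m🬂[38;2;18;14;42m[48;2;16;13;39m🬂[38;2;18;14;42m[48;2;16;13;39m🬂[38;2;18;14;42m[48;2;16;13;39m🬂[38;2;18;14;42m[48;2;16;13;39m🬂[38;2;18;14;42m[48;2;16;13;39m🬂[38;2;18;14;42m[48;2;16;13;39m🬂[38;2;18;14;42m[48;2;16;13;39m🬂[38;2;18;14;42m[48;2;16;13;39m🬂[0m
[38;2;15;12;37m[48;2;14;11;34m🬂[38;2;15;12;37m[48;2;14;11;34m🬂[38;2;15;12;37m[48;2;14;11;34m🬂[38;2;15;12;37m[48;2;14;11;34m🬂[38;2;15;12;37m[48;2;14;11;34m🬂[38;2;15;12;37m[48;2;14;11;34m🬂[38;2;15;12;37m[48;2;14;11;34m🬂[38;2;15;12;37m[48;2;14;11;34m🬂[38;2;15;12;37m[48;2;14;11;34m🬂[38;2;15;12;37m[48;2;14;11;34m🬂[38;2;15;12;37m[48;2;14;11;34m🬂[38;2;15;12;37m[48;2;14;11;34m🬂[0m
[38;2;13;11;32m[48;2;12;10;29m🬂[38;2;13;11;32m[48;2;12;10;29m🬂[38;2;13;11;32m[48;2;12;10;29m🬂[38;2;13;11;32m[48;2;12;10;29m🬂[38;2;13;11;31m[48;2;21;77;66m🬎[38;2;13;11;31m[48;2;14;49;42m🬎[38;2;13;11;31m[48;2;20;69;60m🬎[38;2;13;11;31m[48;2;58;137;122m🬎[38;2;38;135;116m[48;2;12;10;30m🬏[38;2;13;11;32m[48;2;12;10;29m🬂[38;2;13;11;32m[48;2;12;10;29m🬂[38;2;13;11;32m[48;2;12;10;29m🬂[0m
[38;2;10;9;26m[48;2;10;9;24m🬎[38;2;10;9;26m[48;2;10;9;24m🬎[38;2;10;9;26m[48;2;10;9;24m🬎[38;2;34;119;102m[48;2;11;27;31m🬂[38;2;35;122;105m[48;2;10;37;31m🬂[38;2;35;124;107m[48;2;10;30;29m🬀[38;2;8;14;21m[48;2;11;39;34m🬰[38;2;35;122;105m[48;2;5;21;17m🬂[38;2;25;88;76m[48;2;6;16;18m🬂[38;2;10;38;32m[48;2;9;11;23m🬀[38;2;10;9;26m[48;2;10;9;24m🬎[38;2;10;9;26m[48;2;10;9;24m🬎[0m
[38;2;8;8;21m[48;2;8;8;19m🬎[38;2;8;8;21m[48;2;8;8;19m🬎[38;2;8;8;21m[48;2;8;8;19m🬎[38;2;8;8;21m[48;2;8;8;19m🬎[38;2;8;8;21m[48;2;8;8;19m🬎[38;2;8;8;21m[48;2;8;8;19m🬎[38;2;8;8;21m[48;2;8;8;19m🬎[38;2;8;8;21m[48;2;8;8;19m🬎[38;2;8;8;21m[48;2;8;8;19m🬎[38;2;8;8;21m[48;2;8;8;19m🬎[38;2;8;8;21m[48;2;8;8;19m🬎[38;2;8;8;21m[48;2;8;8;19m🬎[0m
[38;2;7;7;18m[48;2;6;7;15m🬂[38;2;7;7;18m[48;2;6;7;15m🬂[38;2;7;7;18m[48;2;6;7;15m🬂[38;2;7;7;18m[48;2;6;7;15m🬂[38;2;7;7;18m[48;2;6;7;15m🬂[38;2;7;7;18m[48;2;6;7;15m🬂[38;2;7;7;18m[48;2;6;7;15m🬂[38;2;7;7;18m[48;2;6;7;15m🬂[38;2;7;7;18m[48;2;6;7;15m🬂[38;2;7;7;18m[48;2;6;7;15m🬂[38;2;7;7;18m[48;2;6;7;15m🬂[38;2;7;7;18m[48;2;6;7;15m🬂[0m
</frame>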